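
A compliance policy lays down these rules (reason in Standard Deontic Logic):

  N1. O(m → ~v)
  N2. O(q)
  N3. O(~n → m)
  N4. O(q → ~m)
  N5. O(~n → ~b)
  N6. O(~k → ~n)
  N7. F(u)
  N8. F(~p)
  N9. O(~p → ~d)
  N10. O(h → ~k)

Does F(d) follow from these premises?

No

Premise 9 is O(~p → ~d), but O(~p) is not derivable from the premises, so it does not yield O(~d).
No other premise forces O(~d). An ideal world satisfying every premise can still have d true, so F(d) is not derivable.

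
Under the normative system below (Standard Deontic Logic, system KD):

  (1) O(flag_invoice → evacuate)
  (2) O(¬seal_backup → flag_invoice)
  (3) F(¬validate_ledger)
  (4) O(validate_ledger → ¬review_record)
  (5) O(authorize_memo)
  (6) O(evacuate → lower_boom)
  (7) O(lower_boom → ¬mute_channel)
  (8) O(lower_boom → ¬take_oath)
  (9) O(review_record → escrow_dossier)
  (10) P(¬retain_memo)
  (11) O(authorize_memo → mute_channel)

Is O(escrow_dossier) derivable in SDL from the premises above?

Premise 9 is O(review_record → escrow_dossier), but O(review_record) is not derivable from the premises, so it does not yield O(escrow_dossier).
No other premise forces O(escrow_dossier). An ideal world satisfying every premise can still have escrow_dossier false, so O(escrow_dossier) is not derivable.

No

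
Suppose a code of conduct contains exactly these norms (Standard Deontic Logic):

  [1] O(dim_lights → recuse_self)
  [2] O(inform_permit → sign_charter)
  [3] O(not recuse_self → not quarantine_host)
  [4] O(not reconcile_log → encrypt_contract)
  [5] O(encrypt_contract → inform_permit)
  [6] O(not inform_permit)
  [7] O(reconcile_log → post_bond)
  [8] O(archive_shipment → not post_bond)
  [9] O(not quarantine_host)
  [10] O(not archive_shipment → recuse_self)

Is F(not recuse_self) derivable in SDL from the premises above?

Yes

Premise 6 gives O(not inform_permit).
The contrapositive of premise 5 (O(encrypt_contract → inform_permit)) is O(not inform_permit → not encrypt_contract), and O(not inform_permit) is already established, so O(not encrypt_contract).
Premise 4 is O(not reconcile_log → encrypt_contract); contrapositively O(not encrypt_contract → reconcile_log). Since O(not encrypt_contract) holds, K gives O(reconcile_log).
From O(reconcile_log) and premise 7, O(reconcile_log → post_bond), we obtain O(post_bond).
Premise 8, O(archive_shipment → not post_bond), contraposes to O(post_bond → not archive_shipment); with O(post_bond) we get O(not archive_shipment).
From O(not archive_shipment) and premise 10, O(not archive_shipment → recuse_self), we obtain O(recuse_self).
Premises 1, 2, 3, 9 do not contribute to this derivation.
So O(recuse_self) holds, i.e. F(not recuse_self). The claim follows.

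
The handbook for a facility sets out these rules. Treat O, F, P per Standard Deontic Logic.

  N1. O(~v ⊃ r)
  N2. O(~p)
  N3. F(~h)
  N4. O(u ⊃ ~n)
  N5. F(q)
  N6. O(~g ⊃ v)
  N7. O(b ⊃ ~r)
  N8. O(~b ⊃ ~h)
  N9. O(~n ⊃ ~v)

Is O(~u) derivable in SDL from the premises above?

Premise 3, F(~h), is equivalent to O(h).
Premise 8 is O(~b ⊃ ~h); contrapositively O(h ⊃ b). Since O(h) holds, K gives O(b).
Applying K to premise 7 (O(b ⊃ ~r)) and O(b) yields O(~r).
The contrapositive of premise 1 (O(~v ⊃ r)) is O(~r ⊃ v), and O(~r) is already established, so O(v).
Premise 9, O(~n ⊃ ~v), contraposes to O(v ⊃ n); with O(v) we get O(n).
Premise 4, O(u ⊃ ~n), contraposes to O(n ⊃ ~u); with O(n) we get O(~u).
Premises 2, 5, 6 do not contribute to this derivation.
So O(~u) follows.

Yes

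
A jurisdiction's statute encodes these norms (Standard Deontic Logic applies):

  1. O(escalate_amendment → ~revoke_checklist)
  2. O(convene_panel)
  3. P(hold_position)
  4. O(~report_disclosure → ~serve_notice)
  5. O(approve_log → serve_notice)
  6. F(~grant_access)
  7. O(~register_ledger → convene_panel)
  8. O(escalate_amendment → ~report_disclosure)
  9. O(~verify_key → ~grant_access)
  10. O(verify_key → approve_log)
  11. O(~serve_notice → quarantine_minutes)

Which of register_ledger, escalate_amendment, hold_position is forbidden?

Premise 6 is F(~grant_access), i.e. O(grant_access).
Premise 9 is O(~verify_key → ~grant_access); contrapositively O(grant_access → verify_key). Since O(grant_access) holds, K gives O(verify_key).
Applying K to premise 10 (O(verify_key → approve_log)) and O(verify_key) yields O(approve_log).
Premise 5 is O(approve_log → serve_notice); since O(approve_log), deontic closure gives O(serve_notice).
The contrapositive of premise 4 (O(~report_disclosure → ~serve_notice)) is O(serve_notice → report_disclosure), and O(serve_notice) is already established, so O(report_disclosure).
Premise 8, O(escalate_amendment → ~report_disclosure), contraposes to O(report_disclosure → ~escalate_amendment); with O(report_disclosure) we get O(~escalate_amendment).
So O(~escalate_amendment) holds, i.e. escalate_amendment is forbidden. None of the other listed options is forbidden under the premises.

escalate_amendment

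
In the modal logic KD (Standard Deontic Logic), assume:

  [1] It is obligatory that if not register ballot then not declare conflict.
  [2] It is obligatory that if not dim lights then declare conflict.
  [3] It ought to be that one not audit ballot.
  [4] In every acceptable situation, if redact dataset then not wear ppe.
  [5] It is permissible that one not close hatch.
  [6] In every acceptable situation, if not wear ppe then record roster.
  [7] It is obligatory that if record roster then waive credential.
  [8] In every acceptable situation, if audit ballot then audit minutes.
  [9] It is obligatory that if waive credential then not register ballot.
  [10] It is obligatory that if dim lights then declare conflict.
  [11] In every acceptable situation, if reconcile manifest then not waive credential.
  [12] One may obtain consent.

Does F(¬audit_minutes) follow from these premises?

Premise 8 is O(audit_ballot → audit_minutes), but O(audit_ballot) is not derivable from the premises, so it does not yield O(audit_minutes).
No other premise forces O(audit_minutes). An ideal world satisfying every premise can still have ¬audit_minutes true, so F(¬audit_minutes) is not derivable.

No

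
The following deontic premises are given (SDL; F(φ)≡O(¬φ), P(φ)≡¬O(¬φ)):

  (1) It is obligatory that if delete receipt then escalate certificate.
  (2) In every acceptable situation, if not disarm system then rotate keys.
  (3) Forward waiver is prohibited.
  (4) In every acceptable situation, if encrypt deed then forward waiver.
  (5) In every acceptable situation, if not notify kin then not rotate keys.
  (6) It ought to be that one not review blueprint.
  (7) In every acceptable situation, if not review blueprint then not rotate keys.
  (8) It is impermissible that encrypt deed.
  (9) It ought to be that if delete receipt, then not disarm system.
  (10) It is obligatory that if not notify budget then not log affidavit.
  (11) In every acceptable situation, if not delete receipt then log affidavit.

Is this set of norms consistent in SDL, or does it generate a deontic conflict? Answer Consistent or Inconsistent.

Premise 4 is O(encrypt_deed → forward_waiver), but O(encrypt_deed) is not derivable from the premises, so it does not yield O(forward_waiver).
So O(forward_waiver) is not derivable, and the apparent clash with O(¬forward_waiver) does not arise.
A world satisfying every obligation exists (e.g. delete_receipt=false, disarm_system=true, encrypt_deed=false, escalate_certificate=false, forward_waiver=false, log_affidavit=true, notify_budget=true, notify_kin=false, review_blueprint=false, rotate_keys=false); no atom is both obligatory and forbidden, so the set is consistent.

Consistent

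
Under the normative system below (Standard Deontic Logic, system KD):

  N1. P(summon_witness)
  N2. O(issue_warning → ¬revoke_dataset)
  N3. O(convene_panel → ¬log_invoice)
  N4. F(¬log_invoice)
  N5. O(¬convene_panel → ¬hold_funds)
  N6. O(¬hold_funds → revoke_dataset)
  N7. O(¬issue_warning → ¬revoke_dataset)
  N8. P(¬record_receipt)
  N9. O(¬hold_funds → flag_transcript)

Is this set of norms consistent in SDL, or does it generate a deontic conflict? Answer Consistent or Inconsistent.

Inconsistent

By case analysis on ¬issue_warning: premise 7 gives O(¬issue_warning → ¬revoke_dataset) and premise 2 gives O(issue_warning → ¬revoke_dataset), so O(¬revoke_dataset) either way.
Premise 6 is O(¬hold_funds → revoke_dataset); contrapositively O(¬revoke_dataset → hold_funds). Since O(¬revoke_dataset) holds, K gives O(hold_funds).
Premise 5, O(¬convene_panel → ¬hold_funds), contraposes to O(hold_funds → convene_panel); with O(hold_funds) we get O(convene_panel).
Premise 3 is O(convene_panel → ¬log_invoice); since O(convene_panel), deontic closure gives O(¬log_invoice).
But premise 4, F(¬log_invoice), means O(log_invoice).
We now have both O(¬log_invoice) and O(log_invoice) — log_invoice is simultaneously obligatory and forbidden, violating the D-axiom.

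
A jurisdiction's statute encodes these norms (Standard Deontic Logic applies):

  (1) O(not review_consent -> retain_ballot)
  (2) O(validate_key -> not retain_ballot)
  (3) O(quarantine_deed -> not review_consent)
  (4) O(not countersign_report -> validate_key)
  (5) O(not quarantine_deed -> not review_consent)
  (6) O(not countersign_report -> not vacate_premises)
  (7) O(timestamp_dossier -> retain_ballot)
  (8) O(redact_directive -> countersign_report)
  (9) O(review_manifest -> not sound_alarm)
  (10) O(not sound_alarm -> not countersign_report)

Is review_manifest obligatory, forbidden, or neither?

By case analysis on not quarantine_deed: premise 5 gives O(not quarantine_deed -> not review_consent) and premise 3 gives O(quarantine_deed -> not review_consent), so O(not review_consent) either way.
With premise 1, O(not review_consent -> retain_ballot), the K-axiom yields O(retain_ballot).
The contrapositive of premise 2 (O(validate_key -> not retain_ballot)) is O(retain_ballot -> not validate_key), and O(retain_ballot) is already established, so O(not validate_key).
Premise 4 is O(not countersign_report -> validate_key); contrapositively O(not validate_key -> countersign_report). Since O(not validate_key) holds, K gives O(countersign_report).
Premise 10 is O(not sound_alarm -> not countersign_report); contrapositively O(countersign_report -> sound_alarm). Since O(countersign_report) holds, K gives O(sound_alarm).
Premise 9 is O(review_manifest -> not sound_alarm); contrapositively O(sound_alarm -> not review_manifest). Since O(sound_alarm) holds, K gives O(not review_manifest).
Premises 6, 7, 8 do not contribute to this derivation.
Thus O(not review_manifest), which is F(review_manifest): review_manifest is forbidden.

Forbidden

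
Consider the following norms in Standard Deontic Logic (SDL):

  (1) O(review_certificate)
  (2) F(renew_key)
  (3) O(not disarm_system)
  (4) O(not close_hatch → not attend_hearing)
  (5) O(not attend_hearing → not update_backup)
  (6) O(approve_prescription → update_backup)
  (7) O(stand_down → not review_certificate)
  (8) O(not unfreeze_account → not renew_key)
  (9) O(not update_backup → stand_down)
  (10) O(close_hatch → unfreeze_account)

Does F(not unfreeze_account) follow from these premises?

Premise 1 gives O(review_certificate).
Premise 7, O(stand_down → not review_certificate), contraposes to O(review_certificate → not stand_down); with O(review_certificate) we get O(not stand_down).
The contrapositive of premise 9 (O(not update_backup → stand_down)) is O(not stand_down → update_backup), and O(not stand_down) is already established, so O(update_backup).
Premise 5 is O(not attend_hearing → not update_backup); contrapositively O(update_backup → attend_hearing). Since O(update_backup) holds, K gives O(attend_hearing).
Premise 4, O(not close_hatch → not attend_hearing), contraposes to O(attend_hearing → close_hatch); with O(attend_hearing) we get O(close_hatch).
Premise 10 is O(close_hatch → unfreeze_account); since O(close_hatch), deontic closure gives O(unfreeze_account).
Premises 2, 3, 6, 8 do not contribute to this derivation.
So O(unfreeze_account) holds, i.e. F(not unfreeze_account). The claim follows.

Yes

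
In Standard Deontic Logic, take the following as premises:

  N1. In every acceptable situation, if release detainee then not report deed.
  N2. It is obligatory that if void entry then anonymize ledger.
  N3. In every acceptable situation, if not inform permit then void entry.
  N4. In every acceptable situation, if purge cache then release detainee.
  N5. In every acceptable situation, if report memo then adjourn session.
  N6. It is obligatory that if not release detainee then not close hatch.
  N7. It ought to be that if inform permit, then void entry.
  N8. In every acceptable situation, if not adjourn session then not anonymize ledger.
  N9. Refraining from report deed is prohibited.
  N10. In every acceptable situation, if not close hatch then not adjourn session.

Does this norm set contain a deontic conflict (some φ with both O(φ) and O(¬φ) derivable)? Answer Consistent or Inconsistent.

By case analysis on ¬inform_permit: premise 3 gives O(¬inform_permit → void_entry) and premise 7 gives O(inform_permit → void_entry), so O(void_entry) either way.
Premise 2 is O(void_entry → anonymize_ledger); since O(void_entry), deontic closure gives O(anonymize_ledger).
The contrapositive of premise 8 (O(¬adjourn_session → ¬anonymize_ledger)) is O(anonymize_ledger → adjourn_session), and O(anonymize_ledger) is already established, so O(adjourn_session).
Premise 10, O(¬close_hatch → ¬adjourn_session), contraposes to O(adjourn_session → close_hatch); with O(adjourn_session) we get O(close_hatch).
The contrapositive of premise 6 (O(¬release_detainee → ¬close_hatch)) is O(close_hatch → release_detainee), and O(close_hatch) is already established, so O(release_detainee).
Applying K to premise 1 (O(release_detainee → ¬report_deed)) and O(release_detainee) yields O(¬report_deed).
However, F(¬report_deed) at premise 9 amounts to O(report_deed).
We now have both O(¬report_deed) and O(report_deed) — report_deed is simultaneously obligatory and forbidden, violating the D-axiom.

Inconsistent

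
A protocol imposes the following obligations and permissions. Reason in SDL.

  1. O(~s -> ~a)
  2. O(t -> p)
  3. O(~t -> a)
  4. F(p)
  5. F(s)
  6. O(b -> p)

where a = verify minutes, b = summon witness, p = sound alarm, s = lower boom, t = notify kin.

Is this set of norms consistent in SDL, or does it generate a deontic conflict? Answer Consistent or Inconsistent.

Inconsistent

F(s) at premise 5 means O(~s).
From O(~s) and premise 1, O(~s -> ~a), we obtain O(~a).
Premise 3 is O(~t -> a); contrapositively O(~a -> t). Since O(~a) holds, K gives O(t).
From O(t) and premise 2, O(t -> p), we obtain O(p).
But premise 4, F(p), means O(~p).
We now have both O(p) and O(~p) — p is simultaneously obligatory and forbidden, violating the D-axiom.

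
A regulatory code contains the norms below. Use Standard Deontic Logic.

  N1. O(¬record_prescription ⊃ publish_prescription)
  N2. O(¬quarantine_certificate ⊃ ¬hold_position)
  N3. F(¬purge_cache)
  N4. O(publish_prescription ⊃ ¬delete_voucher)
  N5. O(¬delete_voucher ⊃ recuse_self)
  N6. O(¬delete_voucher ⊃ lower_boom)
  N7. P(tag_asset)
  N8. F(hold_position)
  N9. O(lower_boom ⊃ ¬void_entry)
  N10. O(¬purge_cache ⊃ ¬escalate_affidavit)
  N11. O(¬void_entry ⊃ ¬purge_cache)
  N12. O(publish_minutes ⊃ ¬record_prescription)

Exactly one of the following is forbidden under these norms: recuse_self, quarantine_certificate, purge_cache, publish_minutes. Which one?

publish_minutes

Premise 3 is F(¬purge_cache), i.e. O(purge_cache).
Premise 11 is O(¬void_entry ⊃ ¬purge_cache); contrapositively O(purge_cache ⊃ void_entry). Since O(purge_cache) holds, K gives O(void_entry).
Premise 9, O(lower_boom ⊃ ¬void_entry), contraposes to O(void_entry ⊃ ¬lower_boom); with O(void_entry) we get O(¬lower_boom).
Premise 6 is O(¬delete_voucher ⊃ lower_boom); contrapositively O(¬lower_boom ⊃ delete_voucher). Since O(¬lower_boom) holds, K gives O(delete_voucher).
The contrapositive of premise 4 (O(publish_prescription ⊃ ¬delete_voucher)) is O(delete_voucher ⊃ ¬publish_prescription), and O(delete_voucher) is already established, so O(¬publish_prescription).
The contrapositive of premise 1 (O(¬record_prescription ⊃ publish_prescription)) is O(¬publish_prescription ⊃ record_prescription), and O(¬publish_prescription) is already established, so O(record_prescription).
The contrapositive of premise 12 (O(publish_minutes ⊃ ¬record_prescription)) is O(record_prescription ⊃ ¬publish_minutes), and O(record_prescription) is already established, so O(¬publish_minutes).
So O(¬publish_minutes) holds, i.e. publish_minutes is forbidden. None of the other listed options is forbidden under the premises.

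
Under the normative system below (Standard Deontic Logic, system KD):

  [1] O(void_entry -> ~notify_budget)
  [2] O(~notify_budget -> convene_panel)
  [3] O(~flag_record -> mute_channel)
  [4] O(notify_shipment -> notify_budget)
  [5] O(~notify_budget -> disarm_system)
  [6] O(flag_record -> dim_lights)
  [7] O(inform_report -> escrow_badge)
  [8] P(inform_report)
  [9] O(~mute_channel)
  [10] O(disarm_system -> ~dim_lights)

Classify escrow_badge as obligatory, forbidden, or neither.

Neither

Premise 7 is O(inform_report -> escrow_badge), but O(inform_report) is not derivable from the premises (the permission P(inform_report) asserts only ~O(~inform_report), not O(inform_report)), so it does not yield O(escrow_badge).
No premise or chain of K-axiom applications forces O(escrow_badge), and none forces O(~escrow_badge). So escrow_badge is neither obligatory nor forbidden under these norms.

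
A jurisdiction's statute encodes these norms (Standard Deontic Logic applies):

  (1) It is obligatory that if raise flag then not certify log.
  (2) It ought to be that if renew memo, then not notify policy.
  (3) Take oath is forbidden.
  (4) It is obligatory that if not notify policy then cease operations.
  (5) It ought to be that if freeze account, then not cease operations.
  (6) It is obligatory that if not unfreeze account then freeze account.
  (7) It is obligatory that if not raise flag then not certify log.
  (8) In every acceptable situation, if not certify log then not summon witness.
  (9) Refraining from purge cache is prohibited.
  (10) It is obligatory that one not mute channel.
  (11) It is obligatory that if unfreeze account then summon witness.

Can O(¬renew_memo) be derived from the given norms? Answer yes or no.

Yes

Premises 7 and 1 are O(¬raise_flag → ¬certify_log) and O(raise_flag → ¬certify_log); every ideal world satisfies ¬raise_flag or raise_flag, so in either case ¬certify_log holds — hence O(¬certify_log).
From O(¬certify_log) and premise 8, O(¬certify_log → ¬summon_witness), we obtain O(¬summon_witness).
The contrapositive of premise 11 (O(unfreeze_account → summon_witness)) is O(¬summon_witness → ¬unfreeze_account), and O(¬summon_witness) is already established, so O(¬unfreeze_account).
From O(¬unfreeze_account) and premise 6, O(¬unfreeze_account → freeze_account), we obtain O(freeze_account).
Applying K to premise 5 (O(freeze_account → ¬cease_operations)) and O(freeze_account) yields O(¬cease_operations).
Premise 4, O(¬notify_policy → cease_operations), contraposes to O(¬cease_operations → notify_policy); with O(¬cease_operations) we get O(notify_policy).
The contrapositive of premise 2 (O(renew_memo → ¬notify_policy)) is O(notify_policy → ¬renew_memo), and O(notify_policy) is already established, so O(¬renew_memo).
Premises 3, 9, 10 do not contribute to this derivation.
So O(¬renew_memo) follows.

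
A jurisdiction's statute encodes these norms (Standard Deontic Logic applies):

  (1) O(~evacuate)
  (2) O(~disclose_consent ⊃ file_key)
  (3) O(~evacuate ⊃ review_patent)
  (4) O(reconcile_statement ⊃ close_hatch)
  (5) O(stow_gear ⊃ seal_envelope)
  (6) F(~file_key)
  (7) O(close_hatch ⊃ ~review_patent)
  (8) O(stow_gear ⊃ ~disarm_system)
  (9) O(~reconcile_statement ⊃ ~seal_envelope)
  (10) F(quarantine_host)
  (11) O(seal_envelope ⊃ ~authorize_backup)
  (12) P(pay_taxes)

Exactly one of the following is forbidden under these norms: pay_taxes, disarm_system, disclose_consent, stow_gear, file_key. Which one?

From premise 1 we have O(~evacuate).
From O(~evacuate) and premise 3, O(~evacuate ⊃ review_patent), we obtain O(review_patent).
The contrapositive of premise 7 (O(close_hatch ⊃ ~review_patent)) is O(review_patent ⊃ ~close_hatch), and O(review_patent) is already established, so O(~close_hatch).
Premise 4, O(reconcile_statement ⊃ close_hatch), contraposes to O(~close_hatch ⊃ ~reconcile_statement); with O(~close_hatch) we get O(~reconcile_statement).
Premise 9 is O(~reconcile_statement ⊃ ~seal_envelope); since O(~reconcile_statement), deontic closure gives O(~seal_envelope).
Premise 5 is O(stow_gear ⊃ seal_envelope); contrapositively O(~seal_envelope ⊃ ~stow_gear). Since O(~seal_envelope) holds, K gives O(~stow_gear).
So O(~stow_gear) holds, i.e. stow_gear is forbidden. None of the other listed options is forbidden under the premises.

stow_gear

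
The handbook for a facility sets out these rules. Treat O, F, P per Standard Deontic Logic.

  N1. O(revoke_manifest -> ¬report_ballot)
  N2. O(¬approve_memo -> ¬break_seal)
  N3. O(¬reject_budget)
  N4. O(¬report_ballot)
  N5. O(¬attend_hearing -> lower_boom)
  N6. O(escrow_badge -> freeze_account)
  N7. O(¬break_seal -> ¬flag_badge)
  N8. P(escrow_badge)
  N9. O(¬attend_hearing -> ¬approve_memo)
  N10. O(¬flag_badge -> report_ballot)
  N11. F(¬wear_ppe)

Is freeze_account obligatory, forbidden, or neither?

Premise 6 is O(escrow_badge -> freeze_account), but O(escrow_badge) is not derivable from the premises (the permission P(escrow_badge) asserts only ¬O(¬escrow_badge), not O(escrow_badge)), so it does not yield O(freeze_account).
No premise or chain of K-axiom applications forces O(freeze_account), and none forces O(¬freeze_account). So freeze_account is neither obligatory nor forbidden under these norms.

Neither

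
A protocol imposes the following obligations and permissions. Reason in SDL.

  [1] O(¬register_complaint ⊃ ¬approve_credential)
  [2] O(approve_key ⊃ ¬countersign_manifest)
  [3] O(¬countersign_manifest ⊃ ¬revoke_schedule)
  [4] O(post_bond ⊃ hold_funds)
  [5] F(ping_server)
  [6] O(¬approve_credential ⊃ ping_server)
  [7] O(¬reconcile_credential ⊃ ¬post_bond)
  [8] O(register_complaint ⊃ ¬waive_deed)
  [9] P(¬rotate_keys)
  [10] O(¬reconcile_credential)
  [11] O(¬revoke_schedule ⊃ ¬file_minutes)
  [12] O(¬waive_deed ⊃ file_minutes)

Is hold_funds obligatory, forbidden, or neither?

Neither

Premise 4 is O(post_bond ⊃ hold_funds), but O(post_bond) is not derivable from the premises, so it does not yield O(hold_funds).
No premise or chain of K-axiom applications forces O(hold_funds), and none forces O(¬hold_funds). So hold_funds is neither obligatory nor forbidden under these norms.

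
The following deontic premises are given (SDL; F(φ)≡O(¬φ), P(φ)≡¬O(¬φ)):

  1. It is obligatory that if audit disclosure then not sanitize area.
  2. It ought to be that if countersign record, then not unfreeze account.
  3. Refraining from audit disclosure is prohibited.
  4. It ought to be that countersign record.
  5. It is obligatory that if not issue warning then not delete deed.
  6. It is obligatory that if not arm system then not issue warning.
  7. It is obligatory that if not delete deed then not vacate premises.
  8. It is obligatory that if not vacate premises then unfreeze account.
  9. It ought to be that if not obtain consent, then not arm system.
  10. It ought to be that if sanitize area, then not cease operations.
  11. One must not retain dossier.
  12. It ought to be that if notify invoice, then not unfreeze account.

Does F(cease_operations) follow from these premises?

Premise 10 is O(sanitize_area → ¬cease_operations), but O(sanitize_area) is not derivable from the premises, so it does not yield O(¬cease_operations).
No other premise forces O(¬cease_operations). An ideal world satisfying every premise can still have cease_operations true, so F(cease_operations) is not derivable.

No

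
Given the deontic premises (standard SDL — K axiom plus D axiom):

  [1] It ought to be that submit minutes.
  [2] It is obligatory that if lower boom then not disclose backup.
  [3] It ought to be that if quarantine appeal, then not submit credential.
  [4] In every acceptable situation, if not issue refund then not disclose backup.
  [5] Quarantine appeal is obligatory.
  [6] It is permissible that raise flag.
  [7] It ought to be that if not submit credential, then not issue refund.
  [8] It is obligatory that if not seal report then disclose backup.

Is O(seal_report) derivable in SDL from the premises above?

Yes

Premise 5 gives O(quarantine_appeal).
With premise 3, O(quarantine_appeal → ¬submit_credential), the K-axiom yields O(¬submit_credential).
With premise 7, O(¬submit_credential → ¬issue_refund), the K-axiom yields O(¬issue_refund).
Premise 4 is O(¬issue_refund → ¬disclose_backup); since O(¬issue_refund), deontic closure gives O(¬disclose_backup).
Premise 8, O(¬seal_report → disclose_backup), contraposes to O(¬disclose_backup → seal_report); with O(¬disclose_backup) we get O(seal_report).
Premises 1, 2, 6 do not contribute to this derivation.
So O(seal_report) follows.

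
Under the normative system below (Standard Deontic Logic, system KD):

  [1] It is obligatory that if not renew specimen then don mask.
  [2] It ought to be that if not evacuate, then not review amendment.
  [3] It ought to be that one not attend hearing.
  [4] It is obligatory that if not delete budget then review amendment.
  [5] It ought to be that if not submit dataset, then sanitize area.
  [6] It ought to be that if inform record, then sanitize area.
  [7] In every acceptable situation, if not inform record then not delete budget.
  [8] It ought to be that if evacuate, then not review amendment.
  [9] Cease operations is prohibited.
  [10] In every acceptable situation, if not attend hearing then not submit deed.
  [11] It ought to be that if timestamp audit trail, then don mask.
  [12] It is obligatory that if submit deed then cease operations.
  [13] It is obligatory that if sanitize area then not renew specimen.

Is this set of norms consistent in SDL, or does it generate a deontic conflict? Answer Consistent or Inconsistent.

Premise 12 is O(submit_deed → cease_operations), but O(submit_deed) is not derivable from the premises, so it does not yield O(cease_operations).
So O(cease_operations) is not derivable, and the apparent clash with O(¬cease_operations) does not arise.
A world satisfying every obligation exists (e.g. attend_hearing=false, cease_operations=false, delete_budget=true, don_mask=true, evacuate=false, inform_record=true, renew_specimen=false, review_amendment=false, sanitize_area=true, submit_dataset=false, submit_deed=false, timestamp_audit_trail=false); no atom is both obligatory and forbidden, so the set is consistent.

Consistent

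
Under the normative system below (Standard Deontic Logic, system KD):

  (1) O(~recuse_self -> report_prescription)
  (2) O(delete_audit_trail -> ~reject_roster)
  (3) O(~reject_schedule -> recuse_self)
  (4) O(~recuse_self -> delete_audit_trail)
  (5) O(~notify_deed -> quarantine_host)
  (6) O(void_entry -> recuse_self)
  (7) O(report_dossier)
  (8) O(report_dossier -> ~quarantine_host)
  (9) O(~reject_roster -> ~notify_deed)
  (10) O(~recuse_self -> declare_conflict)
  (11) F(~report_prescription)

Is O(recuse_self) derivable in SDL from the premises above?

Yes

Premise 7 states O(report_dossier) outright.
Premise 8 is O(report_dossier -> ~quarantine_host); since O(report_dossier), deontic closure gives O(~quarantine_host).
The contrapositive of premise 5 (O(~notify_deed -> quarantine_host)) is O(~quarantine_host -> notify_deed), and O(~quarantine_host) is already established, so O(notify_deed).
The contrapositive of premise 9 (O(~reject_roster -> ~notify_deed)) is O(notify_deed -> reject_roster), and O(notify_deed) is already established, so O(reject_roster).
The contrapositive of premise 2 (O(delete_audit_trail -> ~reject_roster)) is O(reject_roster -> ~delete_audit_trail), and O(reject_roster) is already established, so O(~delete_audit_trail).
Premise 4 is O(~recuse_self -> delete_audit_trail); contrapositively O(~delete_audit_trail -> recuse_self). Since O(~delete_audit_trail) holds, K gives O(recuse_self).
Premises 1, 3, 6, 10, 11 do not contribute to this derivation.
So O(recuse_self) follows.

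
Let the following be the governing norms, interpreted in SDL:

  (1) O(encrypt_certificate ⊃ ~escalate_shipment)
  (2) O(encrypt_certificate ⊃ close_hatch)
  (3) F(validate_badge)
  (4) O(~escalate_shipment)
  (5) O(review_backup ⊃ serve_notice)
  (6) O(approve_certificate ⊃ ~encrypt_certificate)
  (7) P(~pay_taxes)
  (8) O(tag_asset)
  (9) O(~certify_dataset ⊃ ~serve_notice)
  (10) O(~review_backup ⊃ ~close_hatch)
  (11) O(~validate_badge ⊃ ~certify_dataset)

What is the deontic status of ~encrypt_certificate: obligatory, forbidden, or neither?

Obligatory

Premise 3, F(validate_badge), is equivalent to O(~validate_badge).
With premise 11, O(~validate_badge ⊃ ~certify_dataset), the K-axiom yields O(~certify_dataset).
With premise 9, O(~certify_dataset ⊃ ~serve_notice), the K-axiom yields O(~serve_notice).
Premise 5 is O(review_backup ⊃ serve_notice); contrapositively O(~serve_notice ⊃ ~review_backup). Since O(~serve_notice) holds, K gives O(~review_backup).
From O(~review_backup) and premise 10, O(~review_backup ⊃ ~close_hatch), we obtain O(~close_hatch).
Premise 2, O(encrypt_certificate ⊃ close_hatch), contraposes to O(~close_hatch ⊃ ~encrypt_certificate); with O(~close_hatch) we get O(~encrypt_certificate).
Premises 1, 4, 6, 7, 8 do not contribute to this derivation.
Hence ~encrypt_certificate is obligatory.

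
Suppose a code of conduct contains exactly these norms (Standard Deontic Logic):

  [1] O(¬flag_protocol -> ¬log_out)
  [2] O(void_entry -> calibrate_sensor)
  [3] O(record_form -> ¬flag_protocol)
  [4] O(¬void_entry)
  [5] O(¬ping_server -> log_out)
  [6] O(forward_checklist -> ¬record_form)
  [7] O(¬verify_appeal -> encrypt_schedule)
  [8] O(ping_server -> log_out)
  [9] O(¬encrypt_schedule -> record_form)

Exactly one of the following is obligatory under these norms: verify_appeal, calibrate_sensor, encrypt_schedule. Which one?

encrypt_schedule

By case analysis on ¬ping_server: premise 5 gives O(¬ping_server -> log_out) and premise 8 gives O(ping_server -> log_out), so O(log_out) either way.
The contrapositive of premise 1 (O(¬flag_protocol -> ¬log_out)) is O(log_out -> flag_protocol), and O(log_out) is already established, so O(flag_protocol).
Premise 3 is O(record_form -> ¬flag_protocol); contrapositively O(flag_protocol -> ¬record_form). Since O(flag_protocol) holds, K gives O(¬record_form).
Premise 9 is O(¬encrypt_schedule -> record_form); contrapositively O(¬record_form -> encrypt_schedule). Since O(¬record_form) holds, K gives O(encrypt_schedule).
So O(encrypt_schedule) holds — encrypt_schedule is obligatory. None of the other listed options is made obligatory by any chain of premises.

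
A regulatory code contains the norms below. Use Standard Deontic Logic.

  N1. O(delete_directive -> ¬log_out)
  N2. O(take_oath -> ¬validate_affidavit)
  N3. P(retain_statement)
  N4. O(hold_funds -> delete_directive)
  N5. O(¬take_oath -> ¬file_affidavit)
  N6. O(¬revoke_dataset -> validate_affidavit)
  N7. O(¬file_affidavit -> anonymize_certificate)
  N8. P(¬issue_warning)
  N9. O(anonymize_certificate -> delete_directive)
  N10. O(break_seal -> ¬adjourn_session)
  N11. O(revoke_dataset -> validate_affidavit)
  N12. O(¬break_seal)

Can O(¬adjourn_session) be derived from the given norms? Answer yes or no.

Premise 10 is O(break_seal -> ¬adjourn_session), but O(break_seal) is not derivable from the premises, so it does not yield O(¬adjourn_session).
No other premise forces O(¬adjourn_session). An ideal world satisfying every premise can still have ¬adjourn_session false, so O(¬adjourn_session) is not derivable.

No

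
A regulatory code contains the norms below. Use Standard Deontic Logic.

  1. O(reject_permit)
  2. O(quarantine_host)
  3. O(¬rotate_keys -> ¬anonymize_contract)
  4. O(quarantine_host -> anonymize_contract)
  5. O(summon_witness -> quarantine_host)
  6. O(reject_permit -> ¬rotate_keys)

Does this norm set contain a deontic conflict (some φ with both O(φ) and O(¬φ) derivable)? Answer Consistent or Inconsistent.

Inconsistent

From premise 2 we have O(quarantine_host).
From O(quarantine_host) and premise 4, O(quarantine_host -> anonymize_contract), we obtain O(anonymize_contract).
The contrapositive of premise 3 (O(¬rotate_keys -> ¬anonymize_contract)) is O(anonymize_contract -> rotate_keys), and O(anonymize_contract) is already established, so O(rotate_keys).
Premise 6, O(reject_permit -> ¬rotate_keys), contraposes to O(rotate_keys -> ¬reject_permit); with O(rotate_keys) we get O(¬reject_permit).
But premise 1 directly asserts O(reject_permit).
We now have both O(¬reject_permit) and O(reject_permit) — reject_permit is simultaneously obligatory and forbidden, violating the D-axiom.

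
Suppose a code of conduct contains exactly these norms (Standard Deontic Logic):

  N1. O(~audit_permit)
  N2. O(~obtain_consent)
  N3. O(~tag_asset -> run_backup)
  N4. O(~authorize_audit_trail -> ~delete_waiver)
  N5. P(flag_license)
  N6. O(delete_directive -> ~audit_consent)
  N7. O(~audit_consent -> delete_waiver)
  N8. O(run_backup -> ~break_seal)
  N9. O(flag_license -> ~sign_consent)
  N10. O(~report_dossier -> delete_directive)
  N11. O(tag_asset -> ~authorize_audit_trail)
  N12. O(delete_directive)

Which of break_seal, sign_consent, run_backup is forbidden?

From premise 12 we have O(delete_directive).
Applying K to premise 6 (O(delete_directive -> ~audit_consent)) and O(delete_directive) yields O(~audit_consent).
Applying K to premise 7 (O(~audit_consent -> delete_waiver)) and O(~audit_consent) yields O(delete_waiver).
Premise 4 is O(~authorize_audit_trail -> ~delete_waiver); contrapositively O(delete_waiver -> authorize_audit_trail). Since O(delete_waiver) holds, K gives O(authorize_audit_trail).
Premise 11, O(tag_asset -> ~authorize_audit_trail), contraposes to O(authorize_audit_trail -> ~tag_asset); with O(authorize_audit_trail) we get O(~tag_asset).
Applying K to premise 3 (O(~tag_asset -> run_backup)) and O(~tag_asset) yields O(run_backup).
With premise 8, O(run_backup -> ~break_seal), the K-axiom yields O(~break_seal).
So O(~break_seal) holds, i.e. break_seal is forbidden. None of the other listed options is forbidden under the premises.

break_seal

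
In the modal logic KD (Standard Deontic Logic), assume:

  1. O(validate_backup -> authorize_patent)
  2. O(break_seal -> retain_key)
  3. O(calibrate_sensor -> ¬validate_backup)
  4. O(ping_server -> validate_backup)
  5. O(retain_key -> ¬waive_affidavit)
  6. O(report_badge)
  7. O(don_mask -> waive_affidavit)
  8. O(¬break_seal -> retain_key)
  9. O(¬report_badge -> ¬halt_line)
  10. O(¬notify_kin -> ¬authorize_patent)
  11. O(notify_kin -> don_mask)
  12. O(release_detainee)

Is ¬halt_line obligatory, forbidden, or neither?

Premise 9 is O(¬report_badge -> ¬halt_line), but O(¬report_badge) is not derivable from the premises, so it does not yield O(¬halt_line).
No premise or chain of K-axiom applications forces O(¬halt_line), and none forces O(halt_line). So ¬halt_line is neither obligatory nor forbidden under these norms.

Neither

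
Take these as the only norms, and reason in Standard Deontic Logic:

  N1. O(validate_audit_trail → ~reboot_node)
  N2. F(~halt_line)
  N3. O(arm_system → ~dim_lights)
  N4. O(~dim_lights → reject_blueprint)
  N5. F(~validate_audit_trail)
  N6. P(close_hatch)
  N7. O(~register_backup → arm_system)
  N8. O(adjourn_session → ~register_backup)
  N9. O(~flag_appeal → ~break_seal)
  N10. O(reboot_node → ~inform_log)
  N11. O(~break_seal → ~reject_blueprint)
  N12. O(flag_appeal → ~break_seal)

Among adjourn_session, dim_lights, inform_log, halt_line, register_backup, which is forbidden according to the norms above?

adjourn_session

Premises 12 and 9 are O(flag_appeal → ~break_seal) and O(~flag_appeal → ~break_seal); every ideal world satisfies flag_appeal or ~flag_appeal, so in either case ~break_seal holds — hence O(~break_seal).
Premise 11 is O(~break_seal → ~reject_blueprint); since O(~break_seal), deontic closure gives O(~reject_blueprint).
The contrapositive of premise 4 (O(~dim_lights → reject_blueprint)) is O(~reject_blueprint → dim_lights), and O(~reject_blueprint) is already established, so O(dim_lights).
The contrapositive of premise 3 (O(arm_system → ~dim_lights)) is O(dim_lights → ~arm_system), and O(dim_lights) is already established, so O(~arm_system).
Premise 7 is O(~register_backup → arm_system); contrapositively O(~arm_system → register_backup). Since O(~arm_system) holds, K gives O(register_backup).
Premise 8, O(adjourn_session → ~register_backup), contraposes to O(register_backup → ~adjourn_session); with O(register_backup) we get O(~adjourn_session).
So O(~adjourn_session) holds, i.e. adjourn_session is forbidden. None of the other listed options is forbidden under the premises.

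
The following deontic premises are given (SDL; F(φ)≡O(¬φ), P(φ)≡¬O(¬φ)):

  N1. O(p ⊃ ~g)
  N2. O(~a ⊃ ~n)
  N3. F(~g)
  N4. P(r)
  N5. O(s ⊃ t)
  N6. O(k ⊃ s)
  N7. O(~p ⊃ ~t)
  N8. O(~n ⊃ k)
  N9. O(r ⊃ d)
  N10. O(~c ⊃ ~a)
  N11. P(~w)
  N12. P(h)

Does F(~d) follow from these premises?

Premise 9 is O(r ⊃ d), but O(r) is not derivable from the premises (the permission P(r) asserts only ~O(~r), not O(r)), so it does not yield O(d).
No other premise forces O(d). An ideal world satisfying every premise can still have ~d true, so F(~d) is not derivable.

No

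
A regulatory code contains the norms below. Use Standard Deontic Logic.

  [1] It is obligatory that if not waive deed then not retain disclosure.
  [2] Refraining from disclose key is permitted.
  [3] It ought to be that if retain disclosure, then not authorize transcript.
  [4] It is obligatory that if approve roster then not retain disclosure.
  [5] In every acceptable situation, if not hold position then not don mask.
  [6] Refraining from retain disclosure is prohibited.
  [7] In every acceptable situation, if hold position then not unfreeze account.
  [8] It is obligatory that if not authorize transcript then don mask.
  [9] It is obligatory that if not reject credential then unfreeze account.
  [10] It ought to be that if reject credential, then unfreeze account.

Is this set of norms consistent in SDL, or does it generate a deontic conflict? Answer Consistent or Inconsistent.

Premises 10 and 9 are O(reject_credential → unfreeze_account) and O(¬reject_credential → unfreeze_account); every ideal world satisfies reject_credential or ¬reject_credential, so in either case unfreeze_account holds — hence O(unfreeze_account).
Premise 7, O(hold_position → ¬unfreeze_account), contraposes to O(unfreeze_account → ¬hold_position); with O(unfreeze_account) we get O(¬hold_position).
Applying K to premise 5 (O(¬hold_position → ¬don_mask)) and O(¬hold_position) yields O(¬don_mask).
Premise 8, O(¬authorize_transcript → don_mask), contraposes to O(¬don_mask → authorize_transcript); with O(¬don_mask) we get O(authorize_transcript).
Premise 3 is O(retain_disclosure → ¬authorize_transcript); contrapositively O(authorize_transcript → ¬retain_disclosure). Since O(authorize_transcript) holds, K gives O(¬retain_disclosure).
Yet premise 6 is F(¬retain_disclosure), i.e. O(retain_disclosure).
We now have both O(¬retain_disclosure) and O(retain_disclosure) — retain_disclosure is simultaneously obligatory and forbidden, violating the D-axiom.

Inconsistent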